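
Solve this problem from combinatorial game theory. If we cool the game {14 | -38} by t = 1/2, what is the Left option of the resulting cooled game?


Original game: {14 | -38} (a switch {a | b} with a > b).
Cooling by t (for t below the temperature (a - b)/2 = 26) taxes each move by t: {a | b} cooled by t is {a - t | b + t}.
Cooling amount: t = 1/2
Cooled Left option: 14 - 1/2 = 27/2
Cooled Right option: -38 + 1/2 = -75/2
Cooled game: {27/2 | -75/2}
Left option = 27/2

27/2


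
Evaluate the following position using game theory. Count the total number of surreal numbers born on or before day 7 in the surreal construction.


Day 0: {|} = 0 is born. Count = 1.
Day n: the number of surreal numbers born by day n is 2^(n+1) - 1.
By day 0: 2^1 - 1 = 1
By day 1: 2^2 - 1 = 3
By day 2: 2^3 - 1 = 7
By day 3: 2^4 - 1 = 15
By day 4: 2^5 - 1 = 31
By day 5: 2^6 - 1 = 63
By day 6: 2^7 - 1 = 127
By day 7: 2^8 - 1 = 255
By day 7: 255 surreal numbers.

255


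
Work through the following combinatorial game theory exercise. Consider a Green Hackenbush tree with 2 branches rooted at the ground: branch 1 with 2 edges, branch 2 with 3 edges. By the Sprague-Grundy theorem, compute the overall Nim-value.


The tree has 2 branches from the ground vertex.
In Green Hackenbush, the Nim-value of a simple path of length k is k.
Branch 1: length 2, Nim-value = 2
Branch 2: length 3, Nim-value = 3
Total Nim-value = XOR of all branch values:
0 XOR 2 = 2
2 XOR 3 = 1
Nim-value of the tree = 1

1


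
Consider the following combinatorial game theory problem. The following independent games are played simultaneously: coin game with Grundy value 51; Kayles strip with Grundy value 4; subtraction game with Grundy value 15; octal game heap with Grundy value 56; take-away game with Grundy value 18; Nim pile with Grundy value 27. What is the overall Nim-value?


By the Sprague-Grundy theorem, the Grundy value of a sum of games is the XOR of individual Grundy values.
coin game: Grundy value = 51. Running XOR: 0 XOR 51 = 51
Kayles strip: Grundy value = 4. Running XOR: 51 XOR 4 = 55
subtraction game: Grundy value = 15. Running XOR: 55 XOR 15 = 56
octal game heap: Grundy value = 56. Running XOR: 56 XOR 56 = 0
take-away game: Grundy value = 18. Running XOR: 0 XOR 18 = 18
Nim pile: Grundy value = 27. Running XOR: 18 XOR 27 = 9
The combined Grundy value is 9.

9


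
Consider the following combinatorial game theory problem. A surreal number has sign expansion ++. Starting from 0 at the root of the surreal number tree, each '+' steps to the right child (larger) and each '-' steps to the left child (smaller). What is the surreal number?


Sign expansion: ++
Rule: track bounds (lo, hi), initially (-inf, +inf). On '+', the current value becomes lo and we move to the simplest number in (value, hi): value + 1 if hi = +inf, otherwise the midpoint (value + hi)/2. On '-', the current value becomes hi and we move to value - 1 if lo = -inf, otherwise the midpoint (lo + value)/2.
Start at 0.
Step 1: sign = +, move right. Bounds: (0, +inf). Value = 1
Step 2: sign = +, move right. Bounds: (1, +inf). Value = 2
The surreal number with sign expansion ++ is 2.

2


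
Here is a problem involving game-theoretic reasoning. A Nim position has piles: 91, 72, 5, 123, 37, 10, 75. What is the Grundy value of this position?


We need the XOR (exclusive or) of all pile sizes.
After XOR-ing pile 1 (size 91): 0 XOR 91 = 91
After XOR-ing pile 2 (size 72): 91 XOR 72 = 19
After XOR-ing pile 3 (size 5): 19 XOR 5 = 22
After XOR-ing pile 4 (size 123): 22 XOR 123 = 109
After XOR-ing pile 5 (size 37): 109 XOR 37 = 72
After XOR-ing pile 6 (size 10): 72 XOR 10 = 66
After XOR-ing pile 7 (size 75): 66 XOR 75 = 9
The Nim-value of this position is 9.

9


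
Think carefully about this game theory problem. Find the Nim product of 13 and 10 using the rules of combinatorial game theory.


Nim multiplication is bilinear over XOR: (u XOR v) * w = (u*w) XOR (v*w).
So we split each operand into its bit components and XOR the pairwise Nim products.
13 = 1 + 4 + 8 (as XOR of powers of 2).
10 = 2 + 8 (as XOR of powers of 2).
Using the standard Nim-product table on single bits:
  2*2 = 3,   2*4 = 8,   2*8 = 12,
  4*4 = 6,   4*8 = 11,  8*8 = 13,
and  1*x = x (identity), k*l = l*k (commutative).
Pairwise Nim products:
  1 * 2 = 2
  1 * 8 = 8
  4 * 2 = 8
  4 * 8 = 11
  8 * 2 = 12
  8 * 8 = 13
XOR them: 2 XOR 8 XOR 8 XOR 11 XOR 12 XOR 13 = 8.
Result: 13 * 10 = 8 (in Nim).

8


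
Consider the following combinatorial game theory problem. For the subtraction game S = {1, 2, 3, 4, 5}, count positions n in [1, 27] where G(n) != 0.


Subtraction set S = {1, 2, 3, 4, 5}, so G(n) = n mod 6.
G(n) = 0 when n is a multiple of 6.
Multiples of 6 in [1, 27]: 4
N-positions (nonzero Grundy) = 27 - 4 = 23

23


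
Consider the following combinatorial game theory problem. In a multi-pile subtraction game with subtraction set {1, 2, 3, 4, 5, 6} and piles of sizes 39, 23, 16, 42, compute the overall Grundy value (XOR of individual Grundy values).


Subtraction set: {1, 2, 3, 4, 5, 6}
For this subtraction set, G(n) = n mod 7 (period = max + 1 = 7).
Pile 1 (size 39): G(39) = 39 mod 7 = 4
Pile 2 (size 23): G(23) = 23 mod 7 = 2
Pile 3 (size 16): G(16) = 16 mod 7 = 2
Pile 4 (size 42): G(42) = 42 mod 7 = 0
Total Grundy value = XOR of all: 4 XOR 2 XOR 2 XOR 0 = 4

4


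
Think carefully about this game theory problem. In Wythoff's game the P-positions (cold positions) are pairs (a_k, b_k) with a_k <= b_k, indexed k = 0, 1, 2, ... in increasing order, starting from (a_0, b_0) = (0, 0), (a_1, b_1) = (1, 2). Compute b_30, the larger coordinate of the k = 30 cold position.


By Wythoff's theorem, a_k = floor(k * phi) and b_k = floor(k * phi^2) = a_k + k, where phi = (1 + sqrt(5))/2 is the golden ratio.
phi = (1 + sqrt(5))/2 = 1.618034
phi^2 = phi + 1 = 2.618034
k = 30
k * phi^2 = 30 * 2.618034 = 78.541020
b_30 = floor(k * phi^2) = 78 (check: a_30 + k = 48 + 30 = 78)

78


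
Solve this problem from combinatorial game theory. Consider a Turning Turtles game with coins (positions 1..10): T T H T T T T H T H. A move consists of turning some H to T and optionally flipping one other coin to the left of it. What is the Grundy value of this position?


Coins: T T H T T T T H T H
Key fact: a single head at position k behaves exactly like a Nim heap of size k (turning it to T and optionally flipping a coin at j < k corresponds to moving the heap from k to j, or to 0), and heads combine as a disjunctive sum (two heads at the same place would cancel, matching j XOR j = 0). So the Nim-value is the XOR of the 1-indexed positions of the heads.
Face-up positions (1-indexed): [3, 8, 10]
XOR 0 with 3: 0 XOR 3 = 3
XOR 3 with 8: 3 XOR 8 = 11
XOR 11 with 10: 11 XOR 10 = 1
Nim-value = 1

1


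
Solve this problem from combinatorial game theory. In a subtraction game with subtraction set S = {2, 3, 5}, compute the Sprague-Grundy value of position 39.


The subtraction set is S = {2, 3, 5}.
G(k) = mex{ G(k - s) : s in S, s <= k }. We compute iteratively: G(0) = 0.
G(1) = mex({}) = 0
G(2) = mex({0}) = 1
G(3) = mex({0}) = 1
G(4) = mex({0, 1}) = 2
G(5) = mex({0, 1}) = 2
G(6) = mex({0, 1, 2}) = 3
G(7) = mex({1, 2}) = 0
G(8) = mex({1, 2, 3}) = 0
G(9) = mex({0, 2, 3}) = 1
G(10) = mex({0, 2}) = 1
G(11) = mex({0, 1, 3}) = 2
Observe that G(7)..G(11) = 0, 0, 1, 1, 2 repeats G(0)..G(4) = 0, 0, 1, 1, 2.
For k >= max(S) = 5, G(k) is determined by the previous 5 values G(k-5)..G(k-1); a window of 5 consecutive values has recurred shifted by 7, so by induction G(k + 7) = G(k) for all k >= 0: the sequence is periodic from the start with period 7.
One period: G(0..6) = 0, 0, 1, 1, 2, 2, 3.
39 mod 7 = 4, so G(39) = G(4) = 2.

2


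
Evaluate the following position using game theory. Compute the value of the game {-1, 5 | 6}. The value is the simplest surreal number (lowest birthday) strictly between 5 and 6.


Left options: {-1, 5}, max = 5
Right options: {6}, min = 6
All options are numbers and max(Left) < min(Right), so by the simplicity theorem the value is the simplest (earliest-born) number strictly between 5 and 6.
No integer lies strictly between 5 and 6, so the value is the dyadic rational m/2^k in the interval with the smallest k (then m odd); search k = 1, 2, ...:
Denominator 2: 11/2 lies strictly between 5 and 6 -- found.
The simplest number in the interval is 11/2.
Game value = 11/2

11/2


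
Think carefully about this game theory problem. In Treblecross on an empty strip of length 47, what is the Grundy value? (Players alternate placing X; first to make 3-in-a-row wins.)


Treblecross: place X on empty cells; 3-in-a-row wins.
Playing within two cells of an existing X lets the opponent win at once, so sensible play treats the cells i-2..i+2 around each X as dead. The player left with no safe cell loses, so this is a normal-play take-away game on strips of safe cells.
Placing X at cell i (0-indexed) of a strip of k safe cells leaves independent strips of sizes max(0, i-2) and max(0, k-i-3). Hence G(k) = mex{ G(max(0,i-2)) XOR G(max(0,k-i-3)) : 0 <= i < k }, with G(0) = 0.
G(1): splits (0,0):0^0=0 -> mex({0}) = 1
G(2): splits (0,0):0^0=0 -> mex({0}) = 1
G(3): splits (0,0):0^0=0 -> mex({0}) = 1
G(4): splits (0,1):0^1=1 (0,0):0^0=0 -> mex({0, 1}) = 2
G(5): splits (0,2):0^1=1 (0,1):0^1=1 (0,0):0^0=0 -> mex({0, 1}) = 2
G(6) = mex({1}) = 0
G(7) = mex({0, 1, 2}) = 3
G(8) = mex({0, 1, 2}) = 3
G(9) = mex({0, 2}) = 1
G(10) = mex({0, 2, 3}) = 1
G(11) = mex({0, 3}) = 1
G(12) = mex({1, 3}) = 0
G(13) = mex({0, 1, 2, 3}) = 4
G(14) = mex({0, 1, 2}) = 3
G(15) = mex({0, 1, 2}) = 3
G(16) = mex({0, 1, 2, 4}) = 3
G(17) = mex({0, 1, 3, 4}) = 2
G(18) = mex({0, 1, 3, 4}) = 2
G(19) = mex({0, 1, 3, 5}) = 2
G(20) = mex({0, 1, 2, 3, 5}) = 4
G(21) = mex({0, 1, 2, 3, 5}) = 4
G(22) = mex({1, 2, 6}) = 0
G(23) = mex({0, 1, 2, 3, 4, 6}) = 5
G(24) = mex({0, 1, 2, 3, 4}) = 5
G(25) = mex({0, 1, 3, 4, 7}) = 2
G(26) = mex({0, 1, 3, 4, 5, 7}) = 2
G(27) = mex({0, 1, 3, 5}) = 2
G(28) = mex({0, 1, 2, 5}) = 3
G(29) = mex({0, 1, 2, 4, 5, 6}) = 3
G(30) = mex({1, 2, 4, 6}) = 0
G(31) = mex({0, 1, 2, 3, 4, 6}) = 5
G(32) = mex({1, 2, 3, 4, 7}) = 0
G(33) = mex({0, 3, 7}) = 1
G(34) = mex({0, 2, 3, 5, 7}) = 1
G(35) = mex({0, 2, 3, 5, 6}) = 1
G(36) = mex({0, 1, 2, 5, 6}) = 3
G(37) = mex({0, 1, 2, 4, 5, 6}) = 3
G(38) = mex({0, 1, 2, 4}) = 3
G(39) = mex({0, 1, 2, 3, 4, 7}) = 5
G(40) = mex({0, 1, 2, 3, 4, 5, 7}) = 6
G(41) = mex({0, 1, 2, 3, 5, 7}) = 4
G(42) = mex({0, 1, 2, 3, 5, 6, 7}) = 4
G(43) = mex({0, 2, 3, 5, 6}) = 1
G(44) = mex({1, 2, 3, 4, 5, 6}) = 0
G(45) = mex({0, 1, 2, 3, 4, 6, 7}) = 5
G(46) = mex({0, 1, 2, 3, 4, 7}) = 5
G(47) = mex({0, 1, 2, 3, 4, 5, 7}) = 6
Therefore G(47) = 6.

6


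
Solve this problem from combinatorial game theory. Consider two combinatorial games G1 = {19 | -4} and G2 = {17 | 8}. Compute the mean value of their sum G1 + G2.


G1 = {19 | -4}, G2 = {17 | 8}
Each is a switch {a | b} with numbers a > b; its mean value is (a + b)/2, and mean value is additive over game sums: m(G1 + G2) = m(G1) + m(G2).
Mean of G1 = (19 + (-4))/2 = 15/2 = 15/2
Mean of G2 = (17 + (8))/2 = 25/2 = 25/2
Mean of G1 + G2 = 15/2 + 25/2 = 20

20


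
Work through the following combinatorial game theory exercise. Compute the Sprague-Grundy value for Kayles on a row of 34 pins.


Kayles: a move removes 1 or 2 adjacent pins from a contiguous row.
Removing pins from a row of k leaves two independent rows (a, b) with a + b = k - 1 (one pin) or a + b = k - 2 (two pins); an end removal gives a = 0.
By Sprague-Grundy, G(k) = mex{ G(a) XOR G(b) } over all these splits. G(0) = 0.
G(1): splits (0,0):0^0=0 -> mex({0}) = 1
G(2): splits (0,1):0^1=1 (0,0):0^0=0 -> mex({0, 1}) = 2
G(3): splits (0,2):0^2=2 (1,1):1^1=0 (0,1):0^1=1 -> mex({0, 1, 2}) = 3
G(4): splits (0,3):0^3=3 (1,2):1^2=3 (0,2):0^2=2 (1,1):1^1=0 -> mex({0, 2, 3}) = 1
G(5): splits (0,4):0^1=1 (1,3):1^3=2 (2,2):2^2=0 (0,3):0^3=3 (1,2):1^2=3 -> mex({0, 1, 2, 3}) = 4
G(6) = mex({0, 1, 2, 4}) = 3
G(7) = mex({0, 1, 3, 4, 5}) = 2
G(8) = mex({0, 2, 3, 5, 6}) = 1
G(9) = mex({0, 1, 2, 3, 6, 7}) = 4
G(10) = mex({0, 1, 3, 4, 5, 7}) = 2
G(11) = mex({0, 1, 2, 3, 4, 5}) = 6
G(12) = mex({0, 1, 2, 3, 5, 6, 7}) = 4
G(13) = mex({0, 2, 3, 4, 6, 7}) = 1
G(14) = mex({0, 1, 4, 5, 6, 7}) = 2
G(15) = mex({0, 1, 2, 3, 4, 5, 6}) = 7
G(16) = mex({0, 2, 3, 5, 6, 7}) = 1
G(17) = mex({0, 1, 2, 3, 5, 6, 7}) = 4
G(18) = mex({0, 1, 2, 4, 5, 6}) = 3
G(19) = mex({0, 1, 3, 4, 5, 7}) = 2
G(20) = mex({0, 2, 3, 4, 5, 6, 7}) = 1
G(21) = mex({0, 1, 2, 3, 5, 6, 7}) = 4
G(22) = mex({0, 1, 2, 3, 4, 5, 7}) = 6
G(23) = mex({0, 1, 2, 3, 4, 5, 6}) = 7
G(24) = mex({0, 1, 2, 3, 5, 6, 7}) = 4
G(25) = mex({0, 2, 3, 4, 6, 7}) = 1
G(26) = mex({0, 1, 3, 4, 5, 6, 7}) = 2
G(27) = mex({0, 1, 2, 3, 4, 5, 6, 7}) = 8
G(28) = mex({0, 1, 2, 3, 4, 6, 7, 8}) = 5
G(29) = mex({0, 1, 2, 3, 5, 6, 7, 8, 9}) = 4
G(30) = mex({0, 1, 2, 3, 4, 5, 6, 9, 10}) = 7
G(31) = mex({0, 1, 3, 4, 5, 7, 10, 11}) = 2
G(32) = mex({0, 2, 3, 4, 5, 6, 7, 9, 11}) = 1
G(33) = mex({0, 1, 2, 3, 4, 5, 6, 7, 9, 12}) = 8
G(34) = mex({0, 1, 2, 3, 4, 5, 7, 8, 11, 12}) = 6
Therefore G(34) = 6.

6


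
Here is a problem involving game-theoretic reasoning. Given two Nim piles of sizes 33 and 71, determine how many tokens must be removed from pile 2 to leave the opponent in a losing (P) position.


Piles: 33 and 71
Current XOR: 33 XOR 71 = 102 (non-zero, so this is an N-position).
To make the XOR zero, we need to find a move that balances the piles.
For pile 2 (size 71): target = 71 XOR 102 = 33
We reduce pile 2 from 71 to 33.
Tokens removed: 71 - 33 = 38
Verification: 33 XOR 33 = 0

38


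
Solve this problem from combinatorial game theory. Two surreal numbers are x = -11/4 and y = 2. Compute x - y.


x = -11/4, y = 2
Converting to common denominator: 4
x = -11/4, y = 8/4
x - y = -11/4 - 2 = -19/4

-19/4


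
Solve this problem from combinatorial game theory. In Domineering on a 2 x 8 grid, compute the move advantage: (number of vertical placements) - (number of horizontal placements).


Board is 2 x 8 (rows x cols).
Left (vertical) placements: (rows-1) * cols = 1 * 8 = 8
Right (horizontal) placements: rows * (cols-1) = 2 * 7 = 14
Advantage = Left - Right = 8 - 14 = -6

-6


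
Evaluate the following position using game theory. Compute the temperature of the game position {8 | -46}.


The game is {8 | -46}, a switch {a | b} with numbers a > b.
Cooling {a | b} by t gives {a - t | b + t}, which stops being hot when a - t = b + t, i.e. at t = (a - b)/2. So the temperature of a switch is (a - b)/2.
Temperature = (Left option - Right option) / 2
= (8 - (-46)) / 2
= 54 / 2
= 27

27


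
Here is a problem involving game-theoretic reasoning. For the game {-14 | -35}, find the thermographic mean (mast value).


Game = {-14 | -35}, a switch {a | b} with numbers a > b.
Its thermograph has left wall a - t and right wall b + t, which meet at t = (a - b)/2, where both equal (a + b)/2. So the mast (mean value) is at (a + b)/2.
Mean = (-14 + (-35))/2 = -49/2 = -49/2

-49/2


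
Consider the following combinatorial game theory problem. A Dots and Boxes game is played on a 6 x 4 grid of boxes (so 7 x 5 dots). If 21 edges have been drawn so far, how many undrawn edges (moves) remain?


Grid: 6 x 4 boxes, i.e. 7 rows and 5 columns of dots.
Horizontal edges: (rows + 1) * cols = 7 * 4 = 28
Vertical edges: rows * (cols + 1) = 6 * 5 = 30
Total edges: 28 + 30 = 58
Edges drawn: 21
Remaining: 58 - 21 = 37

37


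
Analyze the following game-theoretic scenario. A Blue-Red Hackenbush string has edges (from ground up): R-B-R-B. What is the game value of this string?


Edges (from ground): R-B-R-B
By Berlekamp's sign-expansion rule, a Blue-Red Hackenbush stalk has the value of the surreal number whose sign sequence is the edge sequence with B -> + and R -> -.
Sign sequence: -+-+
Trace the sign expansion in the surreal number tree, starting from 0:
Edge 1: R (sign -) -> bounds (-inf, 0), value = -1
Edge 2: B (sign +) -> bounds (-1, 0), value = -1/2
Edge 3: R (sign -) -> bounds (-1, -1/2), value = -3/4
Edge 4: B (sign +) -> bounds (-3/4, -1/2), value = -5/8
Game value = -5/8

-5/8


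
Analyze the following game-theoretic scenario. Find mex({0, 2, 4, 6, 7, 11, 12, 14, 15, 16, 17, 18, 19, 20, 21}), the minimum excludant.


Set = {0, 2, 4, 6, 7, 11, 12, 14, 15, 16, 17, 18, 19, 20, 21}
0 is in the set.
1 is NOT in the set. This is the mex.
mex = 1

1


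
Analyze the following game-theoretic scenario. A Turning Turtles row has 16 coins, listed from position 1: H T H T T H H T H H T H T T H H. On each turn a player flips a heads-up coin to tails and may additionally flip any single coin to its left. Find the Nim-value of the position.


Coins: H T H T T H H T H H T H T T H H
Key fact: a single head at position k behaves exactly like a Nim heap of size k (turning it to T and optionally flipping a coin at j < k corresponds to moving the heap from k to j, or to 0), and heads combine as a disjunctive sum (two heads at the same place would cancel, matching j XOR j = 0). So the Nim-value is the XOR of the 1-indexed positions of the heads.
Face-up positions (1-indexed): [1, 3, 6, 7, 9, 10, 12, 15, 16]
XOR 0 with 1: 0 XOR 1 = 1
XOR 1 with 3: 1 XOR 3 = 2
XOR 2 with 6: 2 XOR 6 = 4
XOR 4 with 7: 4 XOR 7 = 3
XOR 3 with 9: 3 XOR 9 = 10
XOR 10 with 10: 10 XOR 10 = 0
XOR 0 with 12: 0 XOR 12 = 12
XOR 12 with 15: 12 XOR 15 = 3
XOR 3 with 16: 3 XOR 16 = 19
Nim-value = 19

19


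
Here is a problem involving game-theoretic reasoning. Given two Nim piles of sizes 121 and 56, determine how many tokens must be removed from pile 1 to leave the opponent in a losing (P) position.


Piles: 121 and 56
Current XOR: 121 XOR 56 = 65 (non-zero, so this is an N-position).
To make the XOR zero, we need to find a move that balances the piles.
For pile 1 (size 121): target = 121 XOR 65 = 56
We reduce pile 1 from 121 to 56.
Tokens removed: 121 - 56 = 65
Verification: 56 XOR 56 = 0

65


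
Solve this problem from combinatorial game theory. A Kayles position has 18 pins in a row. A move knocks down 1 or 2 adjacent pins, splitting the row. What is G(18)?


Kayles: a move removes 1 or 2 adjacent pins from a contiguous row.
Removing pins from a row of k leaves two independent rows (a, b) with a + b = k - 1 (one pin) or a + b = k - 2 (two pins); an end removal gives a = 0.
By Sprague-Grundy, G(k) = mex{ G(a) XOR G(b) } over all these splits. G(0) = 0.
G(1): splits (0,0):0^0=0 -> mex({0}) = 1
G(2): splits (0,1):0^1=1 (0,0):0^0=0 -> mex({0, 1}) = 2
G(3): splits (0,2):0^2=2 (1,1):1^1=0 (0,1):0^1=1 -> mex({0, 1, 2}) = 3
G(4): splits (0,3):0^3=3 (1,2):1^2=3 (0,2):0^2=2 (1,1):1^1=0 -> mex({0, 2, 3}) = 1
G(5): splits (0,4):0^1=1 (1,3):1^3=2 (2,2):2^2=0 (0,3):0^3=3 (1,2):1^2=3 -> mex({0, 1, 2, 3}) = 4
G(6) = mex({0, 1, 2, 4}) = 3
G(7) = mex({0, 1, 3, 4, 5}) = 2
G(8) = mex({0, 2, 3, 5, 6}) = 1
G(9) = mex({0, 1, 2, 3, 6, 7}) = 4
G(10) = mex({0, 1, 3, 4, 5, 7}) = 2
G(11) = mex({0, 1, 2, 3, 4, 5}) = 6
G(12) = mex({0, 1, 2, 3, 5, 6, 7}) = 4
G(13) = mex({0, 2, 3, 4, 6, 7}) = 1
G(14) = mex({0, 1, 4, 5, 6, 7}) = 2
G(15) = mex({0, 1, 2, 3, 4, 5, 6}) = 7
G(16) = mex({0, 2, 3, 5, 6, 7}) = 1
G(17) = mex({0, 1, 2, 3, 5, 6, 7}) = 4
G(18) = mex({0, 1, 2, 4, 5, 6}) = 3
Therefore G(18) = 3.

3


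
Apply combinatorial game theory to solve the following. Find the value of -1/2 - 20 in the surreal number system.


x = -1/2, y = 20
Converting to common denominator: 2
x = -1/2, y = 40/2
x - y = -1/2 - 20 = -41/2

-41/2


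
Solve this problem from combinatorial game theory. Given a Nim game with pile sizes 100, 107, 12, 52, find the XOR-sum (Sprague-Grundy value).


We need the XOR (exclusive or) of all pile sizes.
After XOR-ing pile 1 (size 100): 0 XOR 100 = 100
After XOR-ing pile 2 (size 107): 100 XOR 107 = 15
After XOR-ing pile 3 (size 12): 15 XOR 12 = 3
After XOR-ing pile 4 (size 52): 3 XOR 52 = 55
The Nim-value of this position is 55.

55


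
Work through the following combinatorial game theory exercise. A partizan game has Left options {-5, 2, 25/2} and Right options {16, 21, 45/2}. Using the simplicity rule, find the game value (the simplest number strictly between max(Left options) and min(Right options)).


Left options: {-5, 2, 25/2}, max = 25/2
Right options: {16, 21, 45/2}, min = 16
All options are numbers and max(Left) < min(Right), so by the simplicity theorem the value is the simplest (earliest-born) number strictly between 25/2 and 16.
Integers 13 through 15 all lie strictly between 25/2 and 16.
Among integers, the simplest (lowest birthday = smallest |n|; 0 is born on day 0, +-n on day n) is 13.
No non-integer in the interval can be simpler: if x is a non-integer in the interval, then floor(x) or ceil(x) also lies in the interval (the interval contains an integer), and both are proper prefixes of x's sign expansion, i.e. born earlier. So the game value is 13.
Game value = 13

13


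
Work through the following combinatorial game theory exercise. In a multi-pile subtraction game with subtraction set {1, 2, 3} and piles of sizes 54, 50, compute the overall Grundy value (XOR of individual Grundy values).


Subtraction set: {1, 2, 3}
For this subtraction set, G(n) = n mod 4 (period = max + 1 = 4).
Pile 1 (size 54): G(54) = 54 mod 4 = 2
Pile 2 (size 50): G(50) = 50 mod 4 = 2
Total Grundy value = XOR of all: 2 XOR 2 = 0

0


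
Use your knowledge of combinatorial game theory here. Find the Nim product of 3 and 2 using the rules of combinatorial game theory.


Nim multiplication is bilinear over XOR: (u XOR v) * w = (u*w) XOR (v*w).
So we split each operand into its bit components and XOR the pairwise Nim products.
3 = 1 + 2 (as XOR of powers of 2).
2 = 2 (as XOR of powers of 2).
Using the standard Nim-product table on single bits:
  2*2 = 3,   2*4 = 8,   2*8 = 12,
  4*4 = 6,   4*8 = 11,  8*8 = 13,
and  1*x = x (identity), k*l = l*k (commutative).
Pairwise Nim products:
  1 * 2 = 2
  2 * 2 = 3
XOR them: 2 XOR 3 = 1.
Result: 3 * 2 = 1 (in Nim).

1


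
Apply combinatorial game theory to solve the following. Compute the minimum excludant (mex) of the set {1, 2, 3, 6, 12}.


Set = {1, 2, 3, 6, 12}
0 is NOT in the set. This is the mex.
mex = 0

0


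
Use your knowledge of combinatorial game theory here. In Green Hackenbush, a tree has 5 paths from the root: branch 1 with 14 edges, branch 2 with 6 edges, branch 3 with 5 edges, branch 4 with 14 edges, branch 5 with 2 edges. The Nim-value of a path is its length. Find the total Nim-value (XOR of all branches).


The tree has 5 branches from the ground vertex.
In Green Hackenbush, the Nim-value of a simple path of length k is k.
Branch 1: length 14, Nim-value = 14
Branch 2: length 6, Nim-value = 6
Branch 3: length 5, Nim-value = 5
Branch 4: length 14, Nim-value = 14
Branch 5: length 2, Nim-value = 2
Total Nim-value = XOR of all branch values:
0 XOR 14 = 14
14 XOR 6 = 8
8 XOR 5 = 13
13 XOR 14 = 3
3 XOR 2 = 1
Nim-value of the tree = 1

1


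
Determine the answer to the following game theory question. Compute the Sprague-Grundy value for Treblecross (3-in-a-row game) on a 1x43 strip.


Treblecross: place X on empty cells; 3-in-a-row wins.
Playing within two cells of an existing X lets the opponent win at once, so sensible play treats the cells i-2..i+2 around each X as dead. The player left with no safe cell loses, so this is a normal-play take-away game on strips of safe cells.
Placing X at cell i (0-indexed) of a strip of k safe cells leaves independent strips of sizes max(0, i-2) and max(0, k-i-3). Hence G(k) = mex{ G(max(0,i-2)) XOR G(max(0,k-i-3)) : 0 <= i < k }, with G(0) = 0.
G(1): splits (0,0):0^0=0 -> mex({0}) = 1
G(2): splits (0,0):0^0=0 -> mex({0}) = 1
G(3): splits (0,0):0^0=0 -> mex({0}) = 1
G(4): splits (0,1):0^1=1 (0,0):0^0=0 -> mex({0, 1}) = 2
G(5): splits (0,2):0^1=1 (0,1):0^1=1 (0,0):0^0=0 -> mex({0, 1}) = 2
G(6) = mex({1}) = 0
G(7) = mex({0, 1, 2}) = 3
G(8) = mex({0, 1, 2}) = 3
G(9) = mex({0, 2}) = 1
G(10) = mex({0, 2, 3}) = 1
G(11) = mex({0, 3}) = 1
G(12) = mex({1, 3}) = 0
G(13) = mex({0, 1, 2, 3}) = 4
G(14) = mex({0, 1, 2}) = 3
G(15) = mex({0, 1, 2}) = 3
G(16) = mex({0, 1, 2, 4}) = 3
G(17) = mex({0, 1, 3, 4}) = 2
G(18) = mex({0, 1, 3, 4}) = 2
G(19) = mex({0, 1, 3, 5}) = 2
G(20) = mex({0, 1, 2, 3, 5}) = 4
G(21) = mex({0, 1, 2, 3, 5}) = 4
G(22) = mex({1, 2, 6}) = 0
G(23) = mex({0, 1, 2, 3, 4, 6}) = 5
G(24) = mex({0, 1, 2, 3, 4}) = 5
G(25) = mex({0, 1, 3, 4, 7}) = 2
G(26) = mex({0, 1, 3, 4, 5, 7}) = 2
G(27) = mex({0, 1, 3, 5}) = 2
G(28) = mex({0, 1, 2, 5}) = 3
G(29) = mex({0, 1, 2, 4, 5, 6}) = 3
G(30) = mex({1, 2, 4, 6}) = 0
G(31) = mex({0, 1, 2, 3, 4, 6}) = 5
G(32) = mex({1, 2, 3, 4, 7}) = 0
G(33) = mex({0, 3, 7}) = 1
G(34) = mex({0, 2, 3, 5, 7}) = 1
G(35) = mex({0, 2, 3, 5, 6}) = 1
G(36) = mex({0, 1, 2, 5, 6}) = 3
G(37) = mex({0, 1, 2, 4, 5, 6}) = 3
G(38) = mex({0, 1, 2, 4}) = 3
G(39) = mex({0, 1, 2, 3, 4, 7}) = 5
G(40) = mex({0, 1, 2, 3, 4, 5, 7}) = 6
G(41) = mex({0, 1, 2, 3, 5, 7}) = 4
G(42) = mex({0, 1, 2, 3, 5, 6, 7}) = 4
G(43) = mex({0, 2, 3, 5, 6}) = 1
Therefore G(43) = 1.

1


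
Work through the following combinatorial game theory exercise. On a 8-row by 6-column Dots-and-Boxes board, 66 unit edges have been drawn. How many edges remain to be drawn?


Grid: 8 x 6 boxes, i.e. 9 rows and 7 columns of dots.
Horizontal edges: (rows + 1) * cols = 9 * 6 = 54
Vertical edges: rows * (cols + 1) = 8 * 7 = 56
Total edges: 54 + 56 = 110
Edges drawn: 66
Remaining: 110 - 66 = 44

44


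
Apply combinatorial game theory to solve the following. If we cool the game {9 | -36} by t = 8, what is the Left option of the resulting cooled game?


Original game: {9 | -36} (a switch {a | b} with a > b).
Cooling by t (for t below the temperature (a - b)/2 = 45/2) taxes each move by t: {a | b} cooled by t is {a - t | b + t}.
Cooling amount: t = 8
Cooled Left option: 9 - 8 = 1
Cooled Right option: -36 + 8 = -28
Cooled game: {1 | -28}
Left option = 1

1


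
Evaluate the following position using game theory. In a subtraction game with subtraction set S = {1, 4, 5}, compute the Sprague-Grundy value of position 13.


The subtraction set is S = {1, 4, 5}.
G(k) = mex{ G(k - s) : s in S, s <= k }. We compute iteratively: G(0) = 0.
G(1) = mex({0}) = 1
G(2) = mex({1}) = 0
G(3) = mex({0}) = 1
G(4) = mex({0, 1}) = 2
G(5) = mex({0, 1, 2}) = 3
G(6) = mex({0, 1, 3}) = 2
G(7) = mex({0, 1, 2}) = 3
G(8) = mex({1, 2, 3}) = 0
G(9) = mex({0, 2, 3}) = 1
G(10) = mex({1, 2, 3}) = 0
G(11) = mex({0, 2, 3}) = 1
G(12) = mex({0, 1, 3}) = 2
Observe that G(8)..G(12) = 0, 1, 0, 1, 2 repeats G(0)..G(4) = 0, 1, 0, 1, 2.
For k >= max(S) = 5, G(k) is determined by the previous 5 values G(k-5)..G(k-1); a window of 5 consecutive values has recurred shifted by 8, so by induction G(k + 8) = G(k) for all k >= 0: the sequence is periodic from the start with period 8.
One period: G(0..7) = 0, 1, 0, 1, 2, 3, 2, 3.
13 mod 8 = 5, so G(13) = G(5) = 3.

3


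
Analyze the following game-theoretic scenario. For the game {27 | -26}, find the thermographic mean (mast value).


Game = {27 | -26}, a switch {a | b} with numbers a > b.
Its thermograph has left wall a - t and right wall b + t, which meet at t = (a - b)/2, where both equal (a + b)/2. So the mast (mean value) is at (a + b)/2.
Mean = (27 + (-26))/2 = 1/2 = 1/2

1/2


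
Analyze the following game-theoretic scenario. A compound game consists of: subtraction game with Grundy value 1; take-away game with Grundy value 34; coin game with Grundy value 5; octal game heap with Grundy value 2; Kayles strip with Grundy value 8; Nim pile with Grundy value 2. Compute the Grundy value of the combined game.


By the Sprague-Grundy theorem, the Grundy value of a sum of games is the XOR of individual Grundy values.
subtraction game: Grundy value = 1. Running XOR: 0 XOR 1 = 1
take-away game: Grundy value = 34. Running XOR: 1 XOR 34 = 35
coin game: Grundy value = 5. Running XOR: 35 XOR 5 = 38
octal game heap: Grundy value = 2. Running XOR: 38 XOR 2 = 36
Kayles strip: Grundy value = 8. Running XOR: 36 XOR 8 = 44
Nim pile: Grundy value = 2. Running XOR: 44 XOR 2 = 46
The combined Grundy value is 46.

46


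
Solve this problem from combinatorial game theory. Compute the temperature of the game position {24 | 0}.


The game is {24 | 0}, a switch {a | b} with numbers a > b.
Cooling {a | b} by t gives {a - t | b + t}, which stops being hot when a - t = b + t, i.e. at t = (a - b)/2. So the temperature of a switch is (a - b)/2.
Temperature = (Left option - Right option) / 2
= (24 - (0)) / 2
= 24 / 2
= 12

12


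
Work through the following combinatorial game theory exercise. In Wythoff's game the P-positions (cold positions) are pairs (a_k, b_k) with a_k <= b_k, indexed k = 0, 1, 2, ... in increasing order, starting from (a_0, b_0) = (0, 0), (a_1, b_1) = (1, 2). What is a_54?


By Wythoff's theorem, a_k = floor(k * phi) and b_k = floor(k * phi^2) = a_k + k, where phi = (1 + sqrt(5))/2 is the golden ratio.
phi = (1 + sqrt(5))/2 = 1.618034
k = 54
k * phi = 54 * 1.618034 = 87.373835
a_54 = floor(k * phi) = 87

87


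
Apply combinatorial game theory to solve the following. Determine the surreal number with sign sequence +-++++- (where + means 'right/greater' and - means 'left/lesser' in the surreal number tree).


Sign expansion: +-++++-
Rule: track bounds (lo, hi), initially (-inf, +inf). On '+', the current value becomes lo and we move to the simplest number in (value, hi): value + 1 if hi = +inf, otherwise the midpoint (value + hi)/2. On '-', the current value becomes hi and we move to value - 1 if lo = -inf, otherwise the midpoint (lo + value)/2.
Start at 0.
Step 1: sign = +, move right. Bounds: (0, +inf). Value = 1
Step 2: sign = -, move left. Bounds: (0, 1). Value = 1/2
Step 3: sign = +, move right. Bounds: (1/2, 1). Value = 3/4
Step 4: sign = +, move right. Bounds: (3/4, 1). Value = 7/8
Step 5: sign = +, move right. Bounds: (7/8, 1). Value = 15/16
Step 6: sign = +, move right. Bounds: (15/16, 1). Value = 31/32
Step 7: sign = -, move left. Bounds: (15/16, 31/32). Value = 61/64
The surreal number with sign expansion +-++++- is 61/64.

61/64


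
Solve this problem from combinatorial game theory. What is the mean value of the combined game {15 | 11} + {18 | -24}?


G1 = {15 | 11}, G2 = {18 | -24}
Each is a switch {a | b} with numbers a > b; its mean value is (a + b)/2, and mean value is additive over game sums: m(G1 + G2) = m(G1) + m(G2).
Mean of G1 = (15 + (11))/2 = 26/2 = 13
Mean of G2 = (18 + (-24))/2 = -6/2 = -3
Mean of G1 + G2 = 13 + -3 = 10

10


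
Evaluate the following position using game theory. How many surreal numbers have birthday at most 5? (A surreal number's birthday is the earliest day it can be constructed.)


Day 0: {|} = 0 is born. Count = 1.
Day n: the number of surreal numbers born by day n is 2^(n+1) - 1.
By day 0: 2^1 - 1 = 1
By day 1: 2^2 - 1 = 3
By day 2: 2^3 - 1 = 7
By day 3: 2^4 - 1 = 15
By day 4: 2^5 - 1 = 31
By day 5: 2^6 - 1 = 63
By day 5: 63 surreal numbers.

63


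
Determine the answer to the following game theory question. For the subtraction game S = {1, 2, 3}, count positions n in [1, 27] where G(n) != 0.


Subtraction set S = {1, 2, 3}, so G(n) = n mod 4.
G(n) = 0 when n is a multiple of 4.
Multiples of 4 in [1, 27]: 6
N-positions (nonzero Grundy) = 27 - 6 = 21

21


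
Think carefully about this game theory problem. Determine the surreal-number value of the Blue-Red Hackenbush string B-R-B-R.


Edges (from ground): B-R-B-R
By Berlekamp's sign-expansion rule, a Blue-Red Hackenbush stalk has the value of the surreal number whose sign sequence is the edge sequence with B -> + and R -> -.
Sign sequence: +-+-
Trace the sign expansion in the surreal number tree, starting from 0:
Edge 1: B (sign +) -> bounds (0, +inf), value = 1
Edge 2: R (sign -) -> bounds (0, 1), value = 1/2
Edge 3: B (sign +) -> bounds (1/2, 1), value = 3/4
Edge 4: R (sign -) -> bounds (1/2, 3/4), value = 5/8
Game value = 5/8

5/8


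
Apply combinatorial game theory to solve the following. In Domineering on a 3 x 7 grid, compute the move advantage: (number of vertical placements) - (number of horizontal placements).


Board is 3 x 7 (rows x cols).
Left (vertical) placements: (rows-1) * cols = 2 * 7 = 14
Right (horizontal) placements: rows * (cols-1) = 3 * 6 = 18
Advantage = Left - Right = 14 - 18 = -4

-4


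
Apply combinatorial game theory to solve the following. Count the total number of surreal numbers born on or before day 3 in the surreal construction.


Day 0: {|} = 0 is born. Count = 1.
Day n: the number of surreal numbers born by day n is 2^(n+1) - 1.
By day 0: 2^1 - 1 = 1
By day 1: 2^2 - 1 = 3
By day 2: 2^3 - 1 = 7
By day 3: 2^4 - 1 = 15
By day 3: 15 surreal numbers.

15


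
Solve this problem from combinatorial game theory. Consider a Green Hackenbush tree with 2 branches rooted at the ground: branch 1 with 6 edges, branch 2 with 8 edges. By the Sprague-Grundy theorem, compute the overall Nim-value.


The tree has 2 branches from the ground vertex.
In Green Hackenbush, the Nim-value of a simple path of length k is k.
Branch 1: length 6, Nim-value = 6
Branch 2: length 8, Nim-value = 8
Total Nim-value = XOR of all branch values:
0 XOR 6 = 6
6 XOR 8 = 14
Nim-value of the tree = 14

14


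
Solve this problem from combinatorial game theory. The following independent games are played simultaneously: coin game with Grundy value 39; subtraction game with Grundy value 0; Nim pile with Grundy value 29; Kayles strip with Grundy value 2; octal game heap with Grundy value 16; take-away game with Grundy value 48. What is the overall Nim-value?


By the Sprague-Grundy theorem, the Grundy value of a sum of games is the XOR of individual Grundy values.
coin game: Grundy value = 39. Running XOR: 0 XOR 39 = 39
subtraction game: Grundy value = 0. Running XOR: 39 XOR 0 = 39
Nim pile: Grundy value = 29. Running XOR: 39 XOR 29 = 58
Kayles strip: Grundy value = 2. Running XOR: 58 XOR 2 = 56
octal game heap: Grundy value = 16. Running XOR: 56 XOR 16 = 40
take-away game: Grundy value = 48. Running XOR: 40 XOR 48 = 24
The combined Grundy value is 24.

24


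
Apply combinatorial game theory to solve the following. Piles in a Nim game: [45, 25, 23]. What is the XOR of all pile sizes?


We need the XOR (exclusive or) of all pile sizes.
After XOR-ing pile 1 (size 45): 0 XOR 45 = 45
After XOR-ing pile 2 (size 25): 45 XOR 25 = 52
After XOR-ing pile 3 (size 23): 52 XOR 23 = 35
The Nim-value of this position is 35.

35


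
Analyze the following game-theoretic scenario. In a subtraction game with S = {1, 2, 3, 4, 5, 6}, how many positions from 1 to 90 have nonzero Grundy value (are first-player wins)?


Subtraction set S = {1, 2, 3, 4, 5, 6}, so G(n) = n mod 7.
G(n) = 0 when n is a multiple of 7.
Multiples of 7 in [1, 90]: 12
N-positions (nonzero Grundy) = 90 - 12 = 78

78


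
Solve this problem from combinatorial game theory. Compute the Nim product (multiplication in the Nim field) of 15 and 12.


Nim multiplication is bilinear over XOR: (u XOR v) * w = (u*w) XOR (v*w).
So we split each operand into its bit components and XOR the pairwise Nim products.
15 = 1 + 2 + 4 + 8 (as XOR of powers of 2).
12 = 4 + 8 (as XOR of powers of 2).
Using the standard Nim-product table on single bits:
  2*2 = 3,   2*4 = 8,   2*8 = 12,
  4*4 = 6,   4*8 = 11,  8*8 = 13,
and  1*x = x (identity), k*l = l*k (commutative).
Pairwise Nim products:
  1 * 4 = 4
  1 * 8 = 8
  2 * 4 = 8
  2 * 8 = 12
  4 * 4 = 6
  4 * 8 = 11
  8 * 4 = 11
  8 * 8 = 13
XOR them: 4 XOR 8 XOR 8 XOR 12 XOR 6 XOR 11 XOR 11 XOR 13 = 3.
Result: 15 * 12 = 3 (in Nim).

3


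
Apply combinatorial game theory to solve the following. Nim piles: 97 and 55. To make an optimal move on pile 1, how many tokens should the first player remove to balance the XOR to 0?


Piles: 97 and 55
Current XOR: 97 XOR 55 = 86 (non-zero, so this is an N-position).
To make the XOR zero, we need to find a move that balances the piles.
For pile 1 (size 97): target = 97 XOR 86 = 55
We reduce pile 1 from 97 to 55.
Tokens removed: 97 - 55 = 42
Verification: 55 XOR 55 = 0

42


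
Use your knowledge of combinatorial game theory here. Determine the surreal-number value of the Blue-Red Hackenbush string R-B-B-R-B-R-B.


Edges (from ground): R-B-B-R-B-R-B
By Berlekamp's sign-expansion rule, a Blue-Red Hackenbush stalk has the value of the surreal number whose sign sequence is the edge sequence with B -> + and R -> -.
Sign sequence: -++-+-+
Trace the sign expansion in the surreal number tree, starting from 0:
Edge 1: R (sign -) -> bounds (-inf, 0), value = -1
Edge 2: B (sign +) -> bounds (-1, 0), value = -1/2
Edge 3: B (sign +) -> bounds (-1/2, 0), value = -1/4
Edge 4: R (sign -) -> bounds (-1/2, -1/4), value = -3/8
Edge 5: B (sign +) -> bounds (-3/8, -1/4), value = -5/16
Edge 6: R (sign -) -> bounds (-3/8, -5/16), value = -11/32
Edge 7: B (sign +) -> bounds (-11/32, -5/16), value = -21/64
Game value = -21/64

-21/64


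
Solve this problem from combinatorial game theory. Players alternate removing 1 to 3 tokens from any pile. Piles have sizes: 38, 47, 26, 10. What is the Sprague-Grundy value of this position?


Subtraction set: {1, 2, 3}
For this subtraction set, G(n) = n mod 4 (period = max + 1 = 4).
Pile 1 (size 38): G(38) = 38 mod 4 = 2
Pile 2 (size 47): G(47) = 47 mod 4 = 3
Pile 3 (size 26): G(26) = 26 mod 4 = 2
Pile 4 (size 10): G(10) = 10 mod 4 = 2
Total Grundy value = XOR of all: 2 XOR 3 XOR 2 XOR 2 = 1

1


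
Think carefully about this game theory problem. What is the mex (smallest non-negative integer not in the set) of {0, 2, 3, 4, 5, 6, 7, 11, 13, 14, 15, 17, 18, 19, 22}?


Set = {0, 2, 3, 4, 5, 6, 7, 11, 13, 14, 15, 17, 18, 19, 22}
0 is in the set.
1 is NOT in the set. This is the mex.
mex = 1

1


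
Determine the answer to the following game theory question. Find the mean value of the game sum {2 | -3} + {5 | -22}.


G1 = {2 | -3}, G2 = {5 | -22}
Each is a switch {a | b} with numbers a > b; its mean value is (a + b)/2, and mean value is additive over game sums: m(G1 + G2) = m(G1) + m(G2).
Mean of G1 = (2 + (-3))/2 = -1/2 = -1/2
Mean of G2 = (5 + (-22))/2 = -17/2 = -17/2
Mean of G1 + G2 = -1/2 + -17/2 = -9

-9


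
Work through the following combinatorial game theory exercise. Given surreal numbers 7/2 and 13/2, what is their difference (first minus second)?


x = 7/2, y = 13/2
Converting to common denominator: 2
x = 7/2, y = 13/2
x - y = 7/2 - 13/2 = -3

-3


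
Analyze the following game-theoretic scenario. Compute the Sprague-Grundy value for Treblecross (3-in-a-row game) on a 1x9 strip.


Treblecross: place X on empty cells; 3-in-a-row wins.
Playing within two cells of an existing X lets the opponent win at once, so sensible play treats the cells i-2..i+2 around each X as dead. The player left with no safe cell loses, so this is a normal-play take-away game on strips of safe cells.
Placing X at cell i (0-indexed) of a strip of k safe cells leaves independent strips of sizes max(0, i-2) and max(0, k-i-3). Hence G(k) = mex{ G(max(0,i-2)) XOR G(max(0,k-i-3)) : 0 <= i < k }, with G(0) = 0.
G(1): splits (0,0):0^0=0 -> mex({0}) = 1
G(2): splits (0,0):0^0=0 -> mex({0}) = 1
G(3): splits (0,0):0^0=0 -> mex({0}) = 1
G(4): splits (0,1):0^1=1 (0,0):0^0=0 -> mex({0, 1}) = 2
G(5): splits (0,2):0^1=1 (0,1):0^1=1 (0,0):0^0=0 -> mex({0, 1}) = 2
G(6) = mex({1}) = 0
G(7) = mex({0, 1, 2}) = 3
G(8) = mex({0, 1, 2}) = 3
G(9) = mex({0, 2}) = 1
Therefore G(9) = 1.

1


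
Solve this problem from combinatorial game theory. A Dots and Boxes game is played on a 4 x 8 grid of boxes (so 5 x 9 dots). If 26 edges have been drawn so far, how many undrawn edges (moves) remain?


Grid: 4 x 8 boxes, i.e. 5 rows and 9 columns of dots.
Horizontal edges: (rows + 1) * cols = 5 * 8 = 40
Vertical edges: rows * (cols + 1) = 4 * 9 = 36
Total edges: 40 + 36 = 76
Edges drawn: 26
Remaining: 76 - 26 = 50

50


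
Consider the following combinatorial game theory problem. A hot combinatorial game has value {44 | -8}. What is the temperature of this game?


The game is {44 | -8}, a switch {a | b} with numbers a > b.
Cooling {a | b} by t gives {a - t | b + t}, which stops being hot when a - t = b + t, i.e. at t = (a - b)/2. So the temperature of a switch is (a - b)/2.
Temperature = (Left option - Right option) / 2
= (44 - (-8)) / 2
= 52 / 2
= 26

26
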